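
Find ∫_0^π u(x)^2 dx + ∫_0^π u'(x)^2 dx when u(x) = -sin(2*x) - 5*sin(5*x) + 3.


||u||_{H^1(0,π)}^2 = -12 + 673*π/2

u'(x) = -2*cos(2*x) - 25*cos(5*x).
Expand u² and (u')² and integrate term by term on (0, π), using: for integers n ≥ 1, ∫_0^π sin²(nx) dx = ∫_0^π cos²(nx) dx = π/2; for n ≠ n', ∫_0^π sin(nx)sin(n'x) dx = ∫_0^π cos(nx)cos(n'x) dx = 0; and by product-to-sum, ∫_0^π sin(nx)cos(n'x) dx = ½∫_0^π [sin((n+n')x) + sin((n−n')x)] dx, which is 0 when n+n' is even and 2n/(n²−n'²) when n+n' is odd (it need not vanish on (0, π)). For the constant mode: ∫_0^π 1 dx = π, ∫_0^π cos(nx) dx = 0, ∫_0^π sin(nx) dx = (1−(−1)^n)/n.
  u² squared terms: (3)²·∫1 dx = 9·π = 9*π;  (-1)²·∫sin(2x)² dx = 1·π/2 = π/2;  (-5)²·∫sin(5x)² dx = 25·π/2 = 25*π/2.
  u² cross terms: 2·(3)·(-1)·∫1·sin(2x) dx = -6·(0) = 0;  2·(3)·(-5)·∫1·sin(5x) dx = -30·(2/5) = -12;  2·(-1)·(-5)·∫sin(2x)·sin(5x) dx = 10·(0) = 0.
  So ∫_0^π u² dx = 9*π + π/2 + 25*π/2 + 0 − 12 + 0 = -12 + 22*π.
  (u')² squared terms: (-25)²·∫cos(5x)² dx = 625·π/2 = 625*π/2;  (-2)²·∫cos(2x)² dx = 4·π/2 = 2*π.
  (u')² cross terms: 2·(-25)·(-2)·∫cos(5x)·cos(2x) dx = 100·(0) = 0.
  So ∫_0^π (u')² dx = 625*π/2 + 2*π + 0 = 629*π/2.
||u||_{H^1}^2 = (-12 + 22*π) + (629*π/2) = -12 + 673*π/2.


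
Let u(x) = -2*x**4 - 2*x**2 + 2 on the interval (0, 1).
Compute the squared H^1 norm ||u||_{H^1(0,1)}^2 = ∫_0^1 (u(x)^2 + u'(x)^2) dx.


||u||_{H^1}^2 = 1852/63

The H^1 norm (squared) on an interval (0, L) is
  ||u||_{H^1}^2 = ∫_0^L u(x)^2 dx + ∫_0^L u'(x)^2 dx.
Compute u'(x) = -8*x**3 - 4*x.
Then u(x)^2 = 4*x**8 + 8*x**6 - 4*x**4 - 8*x**2 + 4 and u'(x)^2 = 64*x**6 + 64*x**4 + 16*x**2.
Integrate each monomial from 0 to 1 using ∫_0^1 c·x^n dx = c·1^(n+1)/(n+1):
  ∫_0^1 u(x)^2 dx = ∫_0^1 (4*x^8 + 8*x^6 - 4*x^4 - 8*x^2 + 4) dx. Term by term:
    ∫_0^1 4*x^8 dx = 4/9;  ∫_0^1 8*x^6 dx = 8/7;  ∫_0^1 -4*x^4 dx = -4/5;
    ∫_0^1 -8*x^2 dx = -8/3;  ∫_0^1 4 dx = 4.
  Sum: 4/9 + 8/7 − 4/5 − 8/3 + 4 = 668/315.
  ∫_0^1 u'(x)^2 dx = ∫_0^1 (64*x^6 + 64*x^4 + 16*x^2) dx. Term by term:
    ∫_0^1 64*x^6 dx = 64/7;  ∫_0^1 64*x^4 dx = 64/5;  ∫_0^1 16*x^2 dx = 16/3.
  Sum: 64/7 + 64/5 + 16/3 = 2864/105.
Adding: ||u||_{H^1}^2 = 668/315 + 2864/105 = 1852/63.


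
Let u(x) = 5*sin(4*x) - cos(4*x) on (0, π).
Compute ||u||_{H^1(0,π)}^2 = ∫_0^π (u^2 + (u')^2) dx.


||u||_{H^1(0,π)}^2 = 221*π

u'(x) = 4*sin(4*x) + 20*cos(4*x).
Expand u² and (u')² and integrate term by term on (0, π), using: for integers n ≥ 1, ∫_0^π sin²(nx) dx = ∫_0^π cos²(nx) dx = π/2; for n ≠ n', ∫_0^π sin(nx)sin(n'x) dx = ∫_0^π cos(nx)cos(n'x) dx = 0; and by product-to-sum, ∫_0^π sin(nx)cos(n'x) dx = ½∫_0^π [sin((n+n')x) + sin((n−n')x)] dx, which is 0 when n+n' is even and 2n/(n²−n'²) when n+n' is odd (it need not vanish on (0, π)).
  u² squared terms: (-1)²·∫cos(4x)² dx = 1·π/2 = π/2;  (5)²·∫sin(4x)² dx = 25·π/2 = 25*π/2.
  u² cross terms: 2·(-1)·(5)·∫cos(4x)·sin(4x) dx = -10·(0) = 0.
  So ∫_0^π u² dx = π/2 + 25*π/2 + 0 = 13*π.
  (u')² squared terms: (4)²·∫sin(4x)² dx = 16·π/2 = 8*π;  (20)²·∫cos(4x)² dx = 400·π/2 = 200*π.
  (u')² cross terms: 2·(4)·(20)·∫sin(4x)·cos(4x) dx = 160·(0) = 0.
  So ∫_0^π (u')² dx = 8*π + 200*π + 0 = 208*π.
||u||_{H^1}^2 = (13*π) + (208*π) = 221*π.


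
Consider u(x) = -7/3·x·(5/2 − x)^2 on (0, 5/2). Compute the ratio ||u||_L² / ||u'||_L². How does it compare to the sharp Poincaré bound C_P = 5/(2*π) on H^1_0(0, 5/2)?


||u||_L² / ||u'||_L² = 5*sqrt(14)/28 < C_P = 5/(2*π).

u(x) = -7/3·x·(5/2 − x)^2, so u'(x) = -7*x^2 + 70*x/3 - 175/12.
u(x) = -7/3·x·(5/2 − x)^2 vanishes at x = 0 and x = 5/2, so u ∈ H^1_0(0, 5/2). Differentiate via the product rule and integrate the resulting polynomials term by term.
  ∫_0^5/2 u² dx = ∫_0^5/2 (49*x^6/9 - 490*x^5/9 + 1225*x^4/6 - 6125*x^3/18 + 30625*x^2/144) dx. Term by term:
    ∫_0^5/2 49*x^6/9 dx = 546875/1152;  ∫_0^5/2 -490*x^5/9 dx = -3828125/1728;  ∫_0^5/2 1225*x^4/6 dx = 765625/192;
    ∫_0^5/2 -6125*x^3/18 dx = -3828125/1152;  ∫_0^5/2 30625*x^2/144 dx = 3828125/3456.
  Sum: 546875/1152 − 3828125/1728 + 765625/192 − 3828125/1152 + 3828125/3456 = 109375/3456.
  ∫_0^5/2 (u')² dx = ∫_0^5/2 (49*x^4 - 980*x^3/3 + 13475*x^2/18 - 6125*x/9 + 30625/144) dx. Term by term:
    ∫_0^5/2 49*x^4 dx = 30625/32;  ∫_0^5/2 -980*x^3/3 dx = -153125/48;  ∫_0^5/2 13475*x^2/18 dx = 1684375/432;
    ∫_0^5/2 -6125*x/9 dx = -153125/72;  ∫_0^5/2 30625/144 dx = 153125/288.
  Sum: 30625/32 − 153125/48 + 1684375/432 − 153125/72 + 153125/288 = 30625/432.
∫_0^5/2 u² dx = 109375/3456, so ||u||_L² = 125*sqrt(42)/144.
∫_0^5/2 (u')² dx = 30625/432, so ||u'||_L² = 175*sqrt(3)/36.
Ratio ||u||_L² / ||u'||_L² = 5*sqrt(14)/28.
Sharp Poincaré constant on H^1_0(0, 5/2) is C_P = L/π = 5/(2*π), achieved by sin(2*π/5·x).
A polynomial bump cannot attain the sharp Poincaré constant (only the first sine eigenfunction does), so the ratio is strictly less than C_P, consistent with ||u||_L² ≤ C_P ||u'||_L².


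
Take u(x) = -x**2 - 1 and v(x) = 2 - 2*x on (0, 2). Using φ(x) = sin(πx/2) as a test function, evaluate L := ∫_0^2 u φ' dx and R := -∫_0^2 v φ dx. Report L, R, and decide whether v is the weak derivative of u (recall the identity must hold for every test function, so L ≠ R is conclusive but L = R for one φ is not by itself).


LHS = 8/π, RHS = 0. No, v is not the weak derivative of u.

u(x) = -x**2 - 1, classical derivative u'(x) = -2*x.
φ(x) = sin(πx/2), so φ'(x) = π*cos(π*x/2)/2.
Note φ(0) = φ(2) = 0, so the boundary term u·φ vanishes.
LHS = ∫_0^2 u(x) φ'(x) dx = ∫_0^2 (-π*x^2*cos(π*x/2)/2 - π*cos(π*x/2)/2) dx. Term by term:
  ∫_0^2 -π*cos(π*x/2)/2 dx = 0;  ∫_0^2 -π*x^2*cos(π*x/2)/2 dx = 8/π.
Sum: 0 + 8/π = 8/π.
So LHS = 8/π.
∫_0^2 v(x) φ(x) dx = ∫_0^2 (-2*x*sin(π*x/2) + 2*sin(π*x/2)) dx. Term by term:
  ∫_0^2 2*sin(π*x/2) dx = 8/π;  ∫_0^2 -2*x*sin(π*x/2) dx = -8/π.
Sum: 8/π − 8/π = 0.
So RHS = -∫_0^2 v(x) φ(x) dx = 0.
LHS − RHS = 8/π ≠ 0, so the identity fails.
(For a valid weak derivative the identity must hold for EVERY test function, in particular this one. The failure shows v is NOT the weak derivative of u.)
Correct weak derivative would be u'(x) = -2*x.


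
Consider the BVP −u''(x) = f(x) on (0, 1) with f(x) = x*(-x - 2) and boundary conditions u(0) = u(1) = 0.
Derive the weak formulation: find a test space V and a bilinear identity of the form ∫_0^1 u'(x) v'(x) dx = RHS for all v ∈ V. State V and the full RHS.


V = H^1_0(0, 1) (so v(0) = v(1) = 0); weak form: ∫_0^1 u'v' dx = ∫_0^1 (x*(-x - 2)) v dx for all v ∈ V.

Multiply both sides by a test function v and integrate from 0 to 1:
  ∫_0^1 −u''(x) v(x) dx = ∫_0^1 f(x) v(x) dx.
Integrate the LHS by parts once:
  ∫_0^1 −u'' v dx = −[u'(x) v(x)]_0^1 + ∫_0^1 u'(x) v'(x) dx.
Thus ∫_0^1 u'(x) v'(x) dx = ∫_0^1 f(x) v(x) dx + [u'(x) v(x)]_0^1.
Choose V so that boundary terms are either known or forced to vanish.
u is Dirichlet: u(0) = u(1) = 0. Let V = H^1_0(0, 1); then v(0) = v(1) = 0, and [u' v]_0^1 = 0.
Weak formulation: find u (satisfying any essential BC) such that ∫_0^1 u'(x) v'(x) dx = ∫_0^1 f v dx for all v ∈ V.
Substituting f(x) = x*(-x - 2), the right-hand side is ∫_0^1 (x*(-x - 2)) v dx.


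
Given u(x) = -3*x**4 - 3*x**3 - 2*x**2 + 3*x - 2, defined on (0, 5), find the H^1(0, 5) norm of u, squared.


||u||_{H^1}^2 = 149199095/28

The H^1 norm (squared) on an interval (0, L) is
  ||u||_{H^1}^2 = ∫_0^L u(x)^2 dx + ∫_0^L u'(x)^2 dx.
Compute u'(x) = -12*x**3 - 9*x**2 - 4*x + 3.
Then u(x)^2 = 9*x**8 + 18*x**7 + 21*x**6 - 6*x**5 - 2*x**4 + 17*x**2 - 12*x + 4 and u'(x)^2 = 144*x**6 + 216*x**5 + 177*x**4 - 38*x**2 - 24*x + 9.
Integrate each monomial from 0 to 5 using ∫_0^5 c·x^n dx = c·5^(n+1)/(n+1):
  ∫_0^5 u(x)^2 dx = ∫_0^5 (9*x^8 + 18*x^7 + 21*x^6 - 6*x^5 - 2*x^4 + 17*x^2 - 12*x + 4) dx. Term by term:
    ∫_0^5 9*x^8 dx = 1953125;  ∫_0^5 18*x^7 dx = 3515625/4;  ∫_0^5 21*x^6 dx = 234375;
    ∫_0^5 -6*x^5 dx = -15625;  ∫_0^5 -2*x^4 dx = -1250;  ∫_0^5 17*x^2 dx = 2125/3;
    ∫_0^5 -12*x dx = -150;  ∫_0^5 4 dx = 20.
  Sum: 1953125 + 3515625/4 + 234375 − 15625 − 1250 + 2125/3 − 150 + 20 = 36601315/12.
  ∫_0^5 u'(x)^2 dx = ∫_0^5 (144*x^6 + 216*x^5 + 177*x^4 - 38*x^2 - 24*x + 9) dx. Term by term:
    ∫_0^5 144*x^6 dx = 11250000/7;  ∫_0^5 216*x^5 dx = 562500;  ∫_0^5 177*x^4 dx = 110625;
    ∫_0^5 -38*x^2 dx = -4750/3;  ∫_0^5 -24*x dx = -300;  ∫_0^5 9 dx = 45.
  Sum: 11250000/7 + 562500 + 110625 − 4750/3 − 300 + 45 = 47847020/21.
Adding: ||u||_{H^1}^2 = 36601315/12 + 47847020/21 = 149199095/28.


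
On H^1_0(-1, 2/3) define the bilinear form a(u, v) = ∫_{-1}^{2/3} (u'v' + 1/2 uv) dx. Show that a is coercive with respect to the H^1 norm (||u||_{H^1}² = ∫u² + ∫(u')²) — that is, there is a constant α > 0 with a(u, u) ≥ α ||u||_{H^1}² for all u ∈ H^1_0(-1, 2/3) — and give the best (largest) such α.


α = (25 + 18*π^2)/(2*(25 + 9*π^2))

Coercivity of a(·,·) on H^1_0(-1, 2/3) means a(u, u) ≥ α ||u||_{H^1}² for every u ∈ H^1_0.
The interval has length L = 5/3, and Poincaré/coercivity depend only on L. Here a(u, u) = ∫(u')² + (1/2)·∫u².
Here 0 < c = 1/2 < 1. The condition a(u,u) ≥ α||u||_{H^1}² reads (1−α)∫(u')² ≥ (α−c)∫u². Any admissible α is ≤ 1 (rapidly oscillating u have ∫u²/∫(u')² → 0), and α = 1 would force 0 ≥ (1−c)∫u², impossible since c < 1; so 1−α > 0. By the sharp Poincaré inequality on H^1_0 of an interval of length L, ∫(u')² ≥ (π/L)²∫u² with equality for the first sine mode sin(π(x−x₀)/L) (x₀ the left endpoint), so the inequality holds for all u iff (1−α)(π/L)² ≥ α − c, i.e. α ≤ ((π/L)² + c)/((π/L)² + 1) = (1 + c(L/π)²)/(1 + (L/π)²). With (π/L)² = 9*π^2/25 and c = 1/2, the largest admissible constant is α = ((π/L)² + c)/((π/L)² + 1).
Simplifying, α = (25 + 18*π^2)/(2*(25 + 9*π^2)).


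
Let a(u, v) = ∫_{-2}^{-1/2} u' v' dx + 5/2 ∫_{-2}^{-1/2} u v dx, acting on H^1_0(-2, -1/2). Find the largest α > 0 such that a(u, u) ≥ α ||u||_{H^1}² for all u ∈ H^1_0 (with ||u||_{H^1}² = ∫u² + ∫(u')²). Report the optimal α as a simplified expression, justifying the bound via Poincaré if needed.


α = 1

Coercivity of a(·,·) on H^1_0(-2, -1/2) means a(u, u) ≥ α ||u||_{H^1}² for every u ∈ H^1_0.
The interval has length L = 3/2, and Poincaré/coercivity depend only on L. Here a(u, u) = ∫(u')² + (5/2)·∫u².
Here c = 5/2 ≥ 1, so a(u,u) = ∫(u')² + c∫u² ≥ ∫(u')² + ∫u² = ||u||_{H^1}², i.e. α = 1 works. No larger α is possible: a(u,u) ≥ α||u||_{H^1}² means (1−α)∫(u')² ≥ (α−c)∫u², and for the modes u_n = sin(nπ(x−x₀)/L) (x₀ the left endpoint) one has ∫u_n²/∫(u_n')² = (L/(nπ))² → 0, so a(u_n,u_n)/||u_n||_{H^1}² → 1. Hence the optimal constant is α = 1.
Therefore α = 1.


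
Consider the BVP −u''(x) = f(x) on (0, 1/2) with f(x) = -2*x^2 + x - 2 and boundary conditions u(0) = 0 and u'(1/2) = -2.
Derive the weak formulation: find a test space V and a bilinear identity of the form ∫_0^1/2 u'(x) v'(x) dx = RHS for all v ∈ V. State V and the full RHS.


V = {v ∈ H^1(0, 1/2) : v(0) = 0} (test functions vanish at x = 0 where u is specified); weak form: ∫_0^1/2 u'v' dx = ∫_0^1/2 (-2*x^2 + x - 2) v dx − 2·v(1/2) for all v ∈ V.

Multiply both sides by a test function v and integrate from 0 to 1/2:
  ∫_0^1/2 −u''(x) v(x) dx = ∫_0^1/2 f(x) v(x) dx.
Integrate the LHS by parts once:
  ∫_0^1/2 −u'' v dx = −[u'(x) v(x)]_0^1/2 + ∫_0^1/2 u'(x) v'(x) dx.
Thus ∫_0^1/2 u'(x) v'(x) dx = ∫_0^1/2 f(x) v(x) dx + [u'(x) v(x)]_0^1/2.
Choose V so that boundary terms are either known or forced to vanish.
Mixed BC: u(0) = 0 (Dirichlet) and u'(1/2) = -2 (Neumann). Define V = {v ∈ H^1(0, 1/2) : v(0) = 0}. Then [u' v]_0^1/2 = u'(1/2)·v(1/2) − u'(0)·0 = − 2·v(1/2).
Weak formulation: find u (satisfying any essential BC) such that ∫_0^1/2 u'(x) v'(x) dx = ∫_0^1/2 f v dx − 2·v(1/2) for all v ∈ V (Dirichlet at 0 absorbed into V; Neumann datum at x = 1/2 contributes the boundary term).
Substituting f(x) = -2*x^2 + x - 2, the right-hand side is ∫_0^1/2 (-2*x^2 + x - 2) v dx − 2·v(1/2).


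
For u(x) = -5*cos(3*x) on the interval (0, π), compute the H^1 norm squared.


||u||_{H^1(0,π)}^2 = 125*π

u'(x) = 15*sin(3*x).
Expand u² and (u')² and integrate term by term on (0, π), using: for integers n ≥ 1, ∫_0^π sin²(nx) dx = ∫_0^π cos²(nx) dx = π/2; for n ≠ n', ∫_0^π sin(nx)sin(n'x) dx = ∫_0^π cos(nx)cos(n'x) dx = 0; and by product-to-sum, ∫_0^π sin(nx)cos(n'x) dx = ½∫_0^π [sin((n+n')x) + sin((n−n')x)] dx, which is 0 when n+n' is even and 2n/(n²−n'²) when n+n' is odd (it need not vanish on (0, π)).
  u² squared terms: (-5)²·∫cos(3x)² dx = 25·π/2 = 25*π/2.
  So ∫_0^π u² dx = 25*π/2.
  (u')² squared terms: (15)²·∫sin(3x)² dx = 225·π/2 = 225*π/2.
  So ∫_0^π (u')² dx = 225*π/2.
||u||_{H^1}^2 = (25*π/2) + (225*π/2) = 125*π.


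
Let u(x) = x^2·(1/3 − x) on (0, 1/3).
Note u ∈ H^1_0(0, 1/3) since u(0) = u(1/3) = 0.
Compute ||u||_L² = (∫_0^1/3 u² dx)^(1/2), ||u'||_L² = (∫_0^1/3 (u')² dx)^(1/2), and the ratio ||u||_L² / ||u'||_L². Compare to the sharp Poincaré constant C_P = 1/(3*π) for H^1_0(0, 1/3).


||u||_L² / ||u'||_L² = sqrt(14)/42 < C_P = 1/(3*π).

u(x) = x^2·(1/3 − x), so u'(x) = x*(2 - 9*x)/3.
u(x) = x^2·(1/3 − x) vanishes at x = 0 and x = 1/3, so u ∈ H^1_0(0, 1/3). Differentiate via the product rule and integrate the resulting polynomials term by term.
  ∫_0^1/3 u² dx = ∫_0^1/3 (x^6 - 2*x^5/3 + x^4/9) dx. Term by term:
    ∫_0^1/3 x^6 dx = 1/15309;  ∫_0^1/3 -2*x^5/3 dx = -1/6561;  ∫_0^1/3 x^4/9 dx = 1/10935.
  Sum: 1/15309 − 1/6561 + 1/10935 = 1/229635.
  ∫_0^1/3 (u')² dx = ∫_0^1/3 (9*x^4 - 4*x^3 + 4*x^2/9) dx. Term by term:
    ∫_0^1/3 9*x^4 dx = 1/135;  ∫_0^1/3 -4*x^3 dx = -1/81;  ∫_0^1/3 4*x^2/9 dx = 4/729.
  Sum: 1/135 − 1/81 + 4/729 = 2/3645.
∫_0^1/3 u² dx = 1/229635, so ||u||_L² = sqrt(35)/2835.
∫_0^1/3 (u')² dx = 2/3645, so ||u'||_L² = sqrt(10)/135.
Ratio ||u||_L² / ||u'||_L² = sqrt(14)/42.
Sharp Poincaré constant on H^1_0(0, 1/3) is C_P = L/π = 1/(3*π), achieved by sin(3*π·x).
A polynomial bump cannot attain the sharp Poincaré constant (only the first sine eigenfunction does), so the ratio is strictly less than C_P, consistent with ||u||_L² ≤ C_P ||u'||_L².


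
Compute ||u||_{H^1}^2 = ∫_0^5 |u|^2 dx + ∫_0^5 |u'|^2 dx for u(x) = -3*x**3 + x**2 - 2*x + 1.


||u||_{H^1}^2 = 5803375/42

The H^1 norm (squared) on an interval (0, L) is
  ||u||_{H^1}^2 = ∫_0^L u(x)^2 dx + ∫_0^L u'(x)^2 dx.
Compute u'(x) = -9*x**2 + 2*x - 2.
Then u(x)^2 = 9*x**6 - 6*x**5 + 13*x**4 - 10*x**3 + 6*x**2 - 4*x + 1 and u'(x)^2 = 81*x**4 - 36*x**3 + 40*x**2 - 8*x + 4.
Integrate each monomial from 0 to 5 using ∫_0^5 c·x^n dx = c·5^(n+1)/(n+1):
  ∫_0^5 u(x)^2 dx = ∫_0^5 (9*x^6 - 6*x^5 + 13*x^4 - 10*x^3 + 6*x^2 - 4*x + 1) dx. Term by term:
    ∫_0^5 9*x^6 dx = 703125/7;  ∫_0^5 -6*x^5 dx = -15625;  ∫_0^5 13*x^4 dx = 8125;
    ∫_0^5 -10*x^3 dx = -3125/2;  ∫_0^5 6*x^2 dx = 250;  ∫_0^5 -4*x dx = -50;
    ∫_0^5 1 dx = 5.
  Sum: 703125/7 − 15625 + 8125 − 3125/2 + 250 − 50 + 5 = 1282245/14.
  ∫_0^5 u'(x)^2 dx = ∫_0^5 (81*x^4 - 36*x^3 + 40*x^2 - 8*x + 4) dx. Term by term:
    ∫_0^5 81*x^4 dx = 50625;  ∫_0^5 -36*x^3 dx = -5625;  ∫_0^5 40*x^2 dx = 5000/3;
    ∫_0^5 -8*x dx = -100;  ∫_0^5 4 dx = 20.
  Sum: 50625 − 5625 + 5000/3 − 100 + 20 = 139760/3.
Adding: ||u||_{H^1}^2 = 1282245/14 + 139760/3 = 5803375/42.


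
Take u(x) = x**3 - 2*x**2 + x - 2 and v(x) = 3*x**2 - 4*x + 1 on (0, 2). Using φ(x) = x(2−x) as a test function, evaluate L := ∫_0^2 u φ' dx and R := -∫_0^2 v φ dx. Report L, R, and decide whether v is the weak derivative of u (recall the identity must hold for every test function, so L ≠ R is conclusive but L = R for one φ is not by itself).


LHS = -4/5, RHS = -4/5. Yes, v = u' weakly.

u(x) = x**3 - 2*x**2 + x - 2, classical derivative u'(x) = 3*x**2 - 4*x + 1.
φ(x) = x(2−x), so φ'(x) = 2 - 2*x.
Note φ(0) = φ(2) = 0, so the boundary term u·φ vanishes.
LHS = ∫_0^2 u(x) φ'(x) dx = ∫_0^2 (-2*x^4 + 6*x^3 - 6*x^2 + 6*x - 4) dx. Term by term:
  ∫_0^2 -2*x^4 dx = -64/5;  ∫_0^2 6*x^3 dx = 24;  ∫_0^2 -6*x^2 dx = -16;
  ∫_0^2 6*x dx = 12;  ∫_0^2 -4 dx = -8.
Sum: -64/5 + 24 − 16 + 12 − 8 = -4/5.
So LHS = -4/5.
∫_0^2 v(x) φ(x) dx = ∫_0^2 (-3*x^4 + 10*x^3 - 9*x^2 + 2*x) dx. Term by term:
  ∫_0^2 -3*x^4 dx = -96/5;  ∫_0^2 10*x^3 dx = 40;  ∫_0^2 -9*x^2 dx = -24;
  ∫_0^2 2*x dx = 4.
Sum: -96/5 + 40 − 24 + 4 = 4/5.
So RHS = -∫_0^2 v(x) φ(x) dx = -4/5.
LHS = RHS, so the identity holds for this test φ.
Moreover u is smooth here and v(x) = u'(x) = 3*x**2 - 4*x + 1 pointwise, so the identity holds for every test function. Hence v is the weak derivative of u.


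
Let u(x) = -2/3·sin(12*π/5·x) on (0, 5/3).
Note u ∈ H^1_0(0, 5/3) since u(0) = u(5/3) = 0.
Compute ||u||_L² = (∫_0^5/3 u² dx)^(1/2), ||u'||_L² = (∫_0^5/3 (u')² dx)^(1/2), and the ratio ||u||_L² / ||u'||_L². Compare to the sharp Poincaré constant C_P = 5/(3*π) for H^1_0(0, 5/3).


||u||_L² / ||u'||_L² = 5/(12*π) < C_P = 5/(3*π).

u(x) = -2/3·sin(12*π/5·x), so u'(x) = -8*π*cos(12*π*x/5)/5.
Writing u(x) = A·sin(kπx/L) with A = -2/3 and k = 4, use ∫_0^L sin²(kπx/L) dx = L/2 and ∫_0^L cos²(kπx/L) dx = L/2.
u² = 4/9·sin²(12*π/5·x) and (u')² = 64*π^2/25·cos²(12*π/5·x), and each of sin², cos² integrates to L/2 = 5/6 over (0, 5/3).
∫_0^5/3 u² dx = 10/27, so ||u||_L² = sqrt(30)/9.
∫_0^5/3 (u')² dx = 32*π^2/15, so ||u'||_L² = 4*sqrt(30)*π/15.
Ratio ||u||_L² / ||u'||_L² = 5/(12*π).
Sharp Poincaré constant on H^1_0(0, 5/3) is C_P = L/π = 5/(3*π), achieved by sin(3*π/5·x).
This is the k = 4 harmonic; the ratio L/(kπ) is strictly less than C_P = L/π, consistent with the sharp inequality ||u||_L² ≤ C_P ||u'||_L².


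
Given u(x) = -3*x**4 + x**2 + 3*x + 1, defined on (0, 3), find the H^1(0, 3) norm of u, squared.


||u||_{H^1}^2 = 3986139/70

The H^1 norm (squared) on an interval (0, L) is
  ||u||_{H^1}^2 = ∫_0^L u(x)^2 dx + ∫_0^L u'(x)^2 dx.
Compute u'(x) = -12*x**3 + 2*x + 3.
Then u(x)^2 = 9*x**8 - 6*x**6 - 18*x**5 - 5*x**4 + 6*x**3 + 11*x**2 + 6*x + 1 and u'(x)^2 = 144*x**6 - 48*x**4 - 72*x**3 + 4*x**2 + 12*x + 9.
Integrate each monomial from 0 to 3 using ∫_0^3 c·x^n dx = c·3^(n+1)/(n+1):
  ∫_0^3 u(x)^2 dx = ∫_0^3 (9*x^8 - 6*x^6 - 18*x^5 - 5*x^4 + 6*x^3 + 11*x^2 + 6*x + 1) dx. Term by term:
    ∫_0^3 9*x^8 dx = 19683;  ∫_0^3 -6*x^6 dx = -13122/7;  ∫_0^3 -18*x^5 dx = -2187;
    ∫_0^3 -5*x^4 dx = -243;  ∫_0^3 6*x^3 dx = 243/2;  ∫_0^3 11*x^2 dx = 99;
    ∫_0^3 6*x dx = 27;  ∫_0^3 1 dx = 3.
  Sum: 19683 − 13122/7 − 2187 − 243 + 243/2 + 99 + 27 + 3 = 218805/14.
  ∫_0^3 u'(x)^2 dx = ∫_0^3 (144*x^6 - 48*x^4 - 72*x^3 + 4*x^2 + 12*x + 9) dx. Term by term:
    ∫_0^3 144*x^6 dx = 314928/7;  ∫_0^3 -48*x^4 dx = -11664/5;  ∫_0^3 -72*x^3 dx = -1458;
    ∫_0^3 4*x^2 dx = 36;  ∫_0^3 12*x dx = 54;  ∫_0^3 9 dx = 27.
  Sum: 314928/7 − 11664/5 − 1458 + 36 + 54 + 27 = 1446057/35.
Adding: ||u||_{H^1}^2 = 218805/14 + 1446057/35 = 3986139/70.


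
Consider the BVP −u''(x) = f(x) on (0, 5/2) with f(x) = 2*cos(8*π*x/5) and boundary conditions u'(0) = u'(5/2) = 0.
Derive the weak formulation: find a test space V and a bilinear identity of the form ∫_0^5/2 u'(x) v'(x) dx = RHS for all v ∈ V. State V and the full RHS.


V = H^1(0, 5/2) (no boundary constraint on v; u is determined up to an additive constant); weak form: ∫_0^5/2 u'v' dx = ∫_0^5/2 (2*cos(8*π*x/5)) v dx for all v ∈ V.

Multiply both sides by a test function v and integrate from 0 to 5/2:
  ∫_0^5/2 −u''(x) v(x) dx = ∫_0^5/2 f(x) v(x) dx.
Integrate the LHS by parts once:
  ∫_0^5/2 −u'' v dx = −[u'(x) v(x)]_0^5/2 + ∫_0^5/2 u'(x) v'(x) dx.
Thus ∫_0^5/2 u'(x) v'(x) dx = ∫_0^5/2 f(x) v(x) dx + [u'(x) v(x)]_0^5/2.
Choose V so that boundary terms are either known or forced to vanish.
u has homogeneous Neumann: u'(0) = u'(5/2) = 0. So [u' v]_0^5/2 = 0·v(5/2) − 0·v(0) = 0 for any v; take V = H^1(0, 5/2).
Weak formulation: find u (satisfying any essential BC) such that ∫_0^5/2 u'(x) v'(x) dx = ∫_0^5/2 f v dx for all v ∈ V (homogeneous Neumann, so boundary terms vanish).
Substituting f(x) = 2*cos(8*π*x/5), the right-hand side is ∫_0^5/2 (2*cos(8*π*x/5)) v dx.
Compatibility check (pure Neumann): taking v ≡ 1 ∈ V gives 0 = ∫_0^5/2 f dx + (0) − (0), i.e. ∫_0^5/2 f dx must equal u'(0) − u'(5/2) = 0. Indeed ∫_0^5/2 (2*cos(8*π*x/5)) dx = 0, so the data are compatible. The solution is then unique only up to an additive constant (fix it e.g. by requiring ∫_0^5/2 u dx = 0).


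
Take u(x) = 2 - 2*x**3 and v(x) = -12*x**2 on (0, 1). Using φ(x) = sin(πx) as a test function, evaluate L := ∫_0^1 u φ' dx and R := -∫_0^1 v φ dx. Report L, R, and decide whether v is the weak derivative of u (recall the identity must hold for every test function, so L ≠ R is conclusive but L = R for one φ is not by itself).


LHS = -24/π^3 + 6/π, RHS = -48/π^3 + 12/π. No, v is not the weak derivative of u.

u(x) = 2 - 2*x**3, classical derivative u'(x) = -6*x**2.
φ(x) = sin(πx), so φ'(x) = π*cos(π*x).
Note φ(0) = φ(1) = 0, so the boundary term u·φ vanishes.
LHS = ∫_0^1 u(x) φ'(x) dx = ∫_0^1 (-2*π*x^3*cos(π*x) + 2*π*cos(π*x)) dx. Term by term:
  ∫_0^1 2*π*cos(π*x) dx = 0;  ∫_0^1 -2*π*x^3*cos(π*x) dx = -24/π^3 + 6/π.
Sum: 0 + -24/π^3 + 6/π = -24/π^3 + 6/π.
So LHS = -24/π^3 + 6/π.
∫_0^1 v(x) φ(x) dx = ∫_0^1 (-12*x^2*sin(π*x)) dx. Term by term:
  ∫_0^1 -12*x^2*sin(π*x) dx = -12/π + 48/π^3.
So RHS = -∫_0^1 v(x) φ(x) dx = -48/π^3 + 12/π.
LHS − RHS = -6/π + 24/π^3 ≠ 0, so the identity fails.
(For a valid weak derivative the identity must hold for EVERY test function, in particular this one. The failure shows v is NOT the weak derivative of u.)
Correct weak derivative would be u'(x) = -6*x**2.


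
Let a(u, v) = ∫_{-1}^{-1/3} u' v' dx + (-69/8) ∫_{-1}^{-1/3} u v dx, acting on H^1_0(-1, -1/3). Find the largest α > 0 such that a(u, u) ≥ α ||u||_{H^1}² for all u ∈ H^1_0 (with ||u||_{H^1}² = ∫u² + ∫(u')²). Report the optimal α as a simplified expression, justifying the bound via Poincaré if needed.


α = 3*(-23 + 6*π^2)/(2*(4 + 9*π^2))

Coercivity of a(·,·) on H^1_0(-1, -1/3) means a(u, u) ≥ α ||u||_{H^1}² for every u ∈ H^1_0.
The interval has length L = 2/3, and Poincaré/coercivity depend only on L. Here a(u, u) = ∫(u')² + (-69/8)·∫u².
Here c = -69/8 < 0 with |c| < (π/L)² = 9*π^2/4, so coercivity still holds. The condition a(u,u) ≥ α||u||_{H^1}² reads (1−α)∫(u')² ≥ (α−c)∫u². Any admissible α is ≤ 1 (rapidly oscillating u have ∫u²/∫(u')² → 0), and α = 1 would force 0 ≥ (1−c)∫u², impossible since c < 1; so 1−α > 0. By the sharp Poincaré inequality on H^1_0 of an interval of length L, ∫(u')² ≥ (π/L)²∫u² with equality for the first sine mode sin(π(x−x₀)/L) (x₀ the left endpoint), so the inequality holds for all u iff (1−α)(π/L)² ≥ α − c, i.e. α ≤ ((π/L)² + c)/((π/L)² + 1) = (1 + c(L/π)²)/(1 + (L/π)²). (Direct route, valid since c ≤ 0: Poincaré gives c∫u² ≥ c(L/π)²∫(u')², so a(u,u) ≥ (1 + c(L/π)²)∫(u')², while ||u||_{H^1}² ≤ (1 + (L/π)²)∫(u')²; dividing yields the same α.) With (π/L)² = 9*π^2/4 and c = -69/8, the largest admissible constant is α = ((π/L)² + c)/((π/L)² + 1).
Simplifying, α = 3*(-23 + 6*π^2)/(2*(4 + 9*π^2)).


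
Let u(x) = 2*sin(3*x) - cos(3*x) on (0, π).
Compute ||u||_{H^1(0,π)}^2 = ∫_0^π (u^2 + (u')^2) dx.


||u||_{H^1(0,π)}^2 = 25*π

u'(x) = 3*sin(3*x) + 6*cos(3*x).
Expand u² and (u')² and integrate term by term on (0, π), using: for integers n ≥ 1, ∫_0^π sin²(nx) dx = ∫_0^π cos²(nx) dx = π/2; for n ≠ n', ∫_0^π sin(nx)sin(n'x) dx = ∫_0^π cos(nx)cos(n'x) dx = 0; and by product-to-sum, ∫_0^π sin(nx)cos(n'x) dx = ½∫_0^π [sin((n+n')x) + sin((n−n')x)] dx, which is 0 when n+n' is even and 2n/(n²−n'²) when n+n' is odd (it need not vanish on (0, π)).
  u² squared terms: (-1)²·∫cos(3x)² dx = 1·π/2 = π/2;  (2)²·∫sin(3x)² dx = 4·π/2 = 2*π.
  u² cross terms: 2·(-1)·(2)·∫cos(3x)·sin(3x) dx = -4·(0) = 0.
  So ∫_0^π u² dx = π/2 + 2*π + 0 = 5*π/2.
  (u')² squared terms: (3)²·∫sin(3x)² dx = 9·π/2 = 9*π/2;  (6)²·∫cos(3x)² dx = 36·π/2 = 18*π.
  (u')² cross terms: 2·(3)·(6)·∫sin(3x)·cos(3x) dx = 36·(0) = 0.
  So ∫_0^π (u')² dx = 9*π/2 + 18*π + 0 = 45*π/2.
||u||_{H^1}^2 = (5*π/2) + (45*π/2) = 25*π.


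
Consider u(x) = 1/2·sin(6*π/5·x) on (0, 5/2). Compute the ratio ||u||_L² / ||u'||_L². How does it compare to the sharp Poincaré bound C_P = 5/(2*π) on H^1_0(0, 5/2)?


||u||_L² / ||u'||_L² = 5/(6*π) < C_P = 5/(2*π).

u(x) = 1/2·sin(6*π/5·x), so u'(x) = 3*π*cos(6*π*x/5)/5.
Writing u(x) = A·sin(kπx/L) with A = 1/2 and k = 3, use ∫_0^L sin²(kπx/L) dx = L/2 and ∫_0^L cos²(kπx/L) dx = L/2.
u² = 1/4·sin²(6*π/5·x) and (u')² = 9*π^2/25·cos²(6*π/5·x), and each of sin², cos² integrates to L/2 = 5/4 over (0, 5/2).
∫_0^5/2 u² dx = 5/16, so ||u||_L² = sqrt(5)/4.
∫_0^5/2 (u')² dx = 9*π^2/20, so ||u'||_L² = 3*sqrt(5)*π/10.
Ratio ||u||_L² / ||u'||_L² = 5/(6*π).
Sharp Poincaré constant on H^1_0(0, 5/2) is C_P = L/π = 5/(2*π), achieved by sin(2*π/5·x).
This is the k = 3 harmonic; the ratio L/(kπ) is strictly less than C_P = L/π, consistent with the sharp inequality ||u||_L² ≤ C_P ||u'||_L².


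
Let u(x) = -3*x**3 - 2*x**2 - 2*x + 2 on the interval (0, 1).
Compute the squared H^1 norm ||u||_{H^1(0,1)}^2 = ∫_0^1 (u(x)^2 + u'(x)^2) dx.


||u||_{H^1}^2 = 2369/35

The H^1 norm (squared) on an interval (0, L) is
  ||u||_{H^1}^2 = ∫_0^L u(x)^2 dx + ∫_0^L u'(x)^2 dx.
Compute u'(x) = -9*x**2 - 4*x - 2.
Then u(x)^2 = 9*x**6 + 12*x**5 + 16*x**4 - 4*x**3 - 4*x**2 - 8*x + 4 and u'(x)^2 = 81*x**4 + 72*x**3 + 52*x**2 + 16*x + 4.
Integrate each monomial from 0 to 1 using ∫_0^1 c·x^n dx = c·1^(n+1)/(n+1):
  ∫_0^1 u(x)^2 dx = ∫_0^1 (9*x^6 + 12*x^5 + 16*x^4 - 4*x^3 - 4*x^2 - 8*x + 4) dx. Term by term:
    ∫_0^1 9*x^6 dx = 9/7;  ∫_0^1 12*x^5 dx = 2;  ∫_0^1 16*x^4 dx = 16/5;
    ∫_0^1 -4*x^3 dx = -1;  ∫_0^1 -4*x^2 dx = -4/3;  ∫_0^1 -8*x dx = -4;
    ∫_0^1 4 dx = 4.
  Sum: 9/7 + 2 + 16/5 − 1 − 4/3 − 4 + 4 = 436/105.
  ∫_0^1 u'(x)^2 dx = ∫_0^1 (81*x^4 + 72*x^3 + 52*x^2 + 16*x + 4) dx. Term by term:
    ∫_0^1 81*x^4 dx = 81/5;  ∫_0^1 72*x^3 dx = 18;  ∫_0^1 52*x^2 dx = 52/3;
    ∫_0^1 16*x dx = 8;  ∫_0^1 4 dx = 4.
  Sum: 81/5 + 18 + 52/3 + 8 + 4 = 953/15.
Adding: ||u||_{H^1}^2 = 436/105 + 953/15 = 2369/35.


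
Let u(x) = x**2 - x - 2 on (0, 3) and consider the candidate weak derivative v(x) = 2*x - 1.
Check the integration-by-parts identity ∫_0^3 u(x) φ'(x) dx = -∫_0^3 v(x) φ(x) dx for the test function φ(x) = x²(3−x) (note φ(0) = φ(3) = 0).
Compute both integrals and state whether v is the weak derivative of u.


LHS = -351/20, RHS = -351/20. Yes, v = u' weakly.

u(x) = x**2 - x - 2, classical derivative u'(x) = 2*x - 1.
φ(x) = x²(3−x), so φ'(x) = 3*x*(2 - x).
Note φ(0) = φ(3) = 0, so the boundary term u·φ vanishes.
LHS = ∫_0^3 u(x) φ'(x) dx = ∫_0^3 (-3*x^4 + 9*x^3 - 12*x) dx. Term by term:
  ∫_0^3 -3*x^4 dx = -729/5;  ∫_0^3 9*x^3 dx = 729/4;  ∫_0^3 -12*x dx = -54.
Sum: -729/5 + 729/4 − 54 = -351/20.
So LHS = -351/20.
∫_0^3 v(x) φ(x) dx = ∫_0^3 (-2*x^4 + 7*x^3 - 3*x^2) dx. Term by term:
  ∫_0^3 -2*x^4 dx = -486/5;  ∫_0^3 7*x^3 dx = 567/4;  ∫_0^3 -3*x^2 dx = -27.
Sum: -486/5 + 567/4 − 27 = 351/20.
So RHS = -∫_0^3 v(x) φ(x) dx = -351/20.
LHS = RHS, so the identity holds for this test φ.
Moreover u is smooth here and v(x) = u'(x) = 2*x - 1 pointwise, so the identity holds for every test function. Hence v is the weak derivative of u.


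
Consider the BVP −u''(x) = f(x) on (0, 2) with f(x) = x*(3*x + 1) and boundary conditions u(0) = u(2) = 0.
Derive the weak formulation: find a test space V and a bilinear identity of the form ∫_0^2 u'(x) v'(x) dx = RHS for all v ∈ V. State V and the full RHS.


V = H^1_0(0, 2) (so v(0) = v(2) = 0); weak form: ∫_0^2 u'v' dx = ∫_0^2 (x*(3*x + 1)) v dx for all v ∈ V.

Multiply both sides by a test function v and integrate from 0 to 2:
  ∫_0^2 −u''(x) v(x) dx = ∫_0^2 f(x) v(x) dx.
Integrate the LHS by parts once:
  ∫_0^2 −u'' v dx = −[u'(x) v(x)]_0^2 + ∫_0^2 u'(x) v'(x) dx.
Thus ∫_0^2 u'(x) v'(x) dx = ∫_0^2 f(x) v(x) dx + [u'(x) v(x)]_0^2.
Choose V so that boundary terms are either known or forced to vanish.
u is Dirichlet: u(0) = u(2) = 0. Let V = H^1_0(0, 2); then v(0) = v(2) = 0, and [u' v]_0^2 = 0.
Weak formulation: find u (satisfying any essential BC) such that ∫_0^2 u'(x) v'(x) dx = ∫_0^2 f v dx for all v ∈ V.
Substituting f(x) = x*(3*x + 1), the right-hand side is ∫_0^2 (x*(3*x + 1)) v dx.


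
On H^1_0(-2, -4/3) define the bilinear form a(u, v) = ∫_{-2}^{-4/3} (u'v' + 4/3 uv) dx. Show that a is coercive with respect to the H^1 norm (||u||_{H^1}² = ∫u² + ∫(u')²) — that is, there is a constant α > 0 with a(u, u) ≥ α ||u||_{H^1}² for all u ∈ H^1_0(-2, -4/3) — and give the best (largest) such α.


α = 1

Coercivity of a(·,·) on H^1_0(-2, -4/3) means a(u, u) ≥ α ||u||_{H^1}² for every u ∈ H^1_0.
The interval has length L = 2/3, and Poincaré/coercivity depend only on L. Here a(u, u) = ∫(u')² + (4/3)·∫u².
Here c = 4/3 ≥ 1, so a(u,u) = ∫(u')² + c∫u² ≥ ∫(u')² + ∫u² = ||u||_{H^1}², i.e. α = 1 works. No larger α is possible: a(u,u) ≥ α||u||_{H^1}² means (1−α)∫(u')² ≥ (α−c)∫u², and for the modes u_n = sin(nπ(x−x₀)/L) (x₀ the left endpoint) one has ∫u_n²/∫(u_n')² = (L/(nπ))² → 0, so a(u_n,u_n)/||u_n||_{H^1}² → 1. Hence the optimal constant is α = 1.
Therefore α = 1.


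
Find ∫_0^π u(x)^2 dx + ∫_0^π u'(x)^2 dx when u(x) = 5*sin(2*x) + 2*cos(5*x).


||u||_{H^1(0,π)}^2 = -2080/21 + 229*π/2

u'(x) = -10*sin(5*x) + 10*cos(2*x).
Expand u² and (u')² and integrate term by term on (0, π), using: for integers n ≥ 1, ∫_0^π sin²(nx) dx = ∫_0^π cos²(nx) dx = π/2; for n ≠ n', ∫_0^π sin(nx)sin(n'x) dx = ∫_0^π cos(nx)cos(n'x) dx = 0; and by product-to-sum, ∫_0^π sin(nx)cos(n'x) dx = ½∫_0^π [sin((n+n')x) + sin((n−n')x)] dx, which is 0 when n+n' is even and 2n/(n²−n'²) when n+n' is odd (it need not vanish on (0, π)).
  u² squared terms: (2)²·∫cos(5x)² dx = 4·π/2 = 2*π;  (5)²·∫sin(2x)² dx = 25·π/2 = 25*π/2.
  u² cross terms: 2·(2)·(5)·∫cos(5x)·sin(2x) dx = 20·(-4/21) = -80/21.
  So ∫_0^π u² dx = 2*π + 25*π/2 − 80/21 = -80/21 + 29*π/2.
  (u')² squared terms: (-10)²·∫sin(5x)² dx = 100·π/2 = 50*π;  (10)²·∫cos(2x)² dx = 100·π/2 = 50*π.
  (u')² cross terms: 2·(-10)·(10)·∫sin(5x)·cos(2x) dx = -200·(10/21) = -2000/21.
  So ∫_0^π (u')² dx = 50*π + 50*π − 2000/21 = -2000/21 + 100*π.
||u||_{H^1}^2 = (-80/21 + 29*π/2) + (-2000/21 + 100*π) = -2080/21 + 229*π/2.


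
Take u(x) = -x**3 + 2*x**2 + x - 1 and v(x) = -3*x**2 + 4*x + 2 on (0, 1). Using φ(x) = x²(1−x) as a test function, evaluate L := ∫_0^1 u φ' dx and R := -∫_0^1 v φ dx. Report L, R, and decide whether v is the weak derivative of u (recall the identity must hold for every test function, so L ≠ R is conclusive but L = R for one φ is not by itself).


LHS = -11/60, RHS = -4/15. No, v is not the weak derivative of u.

u(x) = -x**3 + 2*x**2 + x - 1, classical derivative u'(x) = -3*x**2 + 4*x + 1.
φ(x) = x²(1−x), so φ'(x) = x*(2 - 3*x).
Note φ(0) = φ(1) = 0, so the boundary term u·φ vanishes.
LHS = ∫_0^1 u(x) φ'(x) dx = ∫_0^1 (3*x^5 - 8*x^4 + x^3 + 5*x^2 - 2*x) dx. Term by term:
  ∫_0^1 3*x^5 dx = 1/2;  ∫_0^1 -8*x^4 dx = -8/5;  ∫_0^1 x^3 dx = 1/4;
  ∫_0^1 5*x^2 dx = 5/3;  ∫_0^1 -2*x dx = -1.
Sum: 1/2 − 8/5 + 1/4 + 5/3 − 1 = -11/60.
So LHS = -11/60.
∫_0^1 v(x) φ(x) dx = ∫_0^1 (3*x^5 - 7*x^4 + 2*x^3 + 2*x^2) dx. Term by term:
  ∫_0^1 3*x^5 dx = 1/2;  ∫_0^1 -7*x^4 dx = -7/5;  ∫_0^1 2*x^3 dx = 1/2;
  ∫_0^1 2*x^2 dx = 2/3.
Sum: 1/2 − 7/5 + 1/2 + 2/3 = 4/15.
So RHS = -∫_0^1 v(x) φ(x) dx = -4/15.
LHS − RHS = 1/12 ≠ 0, so the identity fails.
(For a valid weak derivative the identity must hold for EVERY test function, in particular this one. The failure shows v is NOT the weak derivative of u.)
Correct weak derivative would be u'(x) = -3*x**2 + 4*x + 1.


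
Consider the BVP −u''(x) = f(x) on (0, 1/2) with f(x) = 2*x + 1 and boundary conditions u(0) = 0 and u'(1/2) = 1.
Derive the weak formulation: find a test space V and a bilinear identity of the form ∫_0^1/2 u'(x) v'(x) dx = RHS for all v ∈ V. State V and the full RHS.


V = {v ∈ H^1(0, 1/2) : v(0) = 0} (test functions vanish at x = 0 where u is specified); weak form: ∫_0^1/2 u'v' dx = ∫_0^1/2 (2*x + 1) v dx + v(1/2) for all v ∈ V.

Multiply both sides by a test function v and integrate from 0 to 1/2:
  ∫_0^1/2 −u''(x) v(x) dx = ∫_0^1/2 f(x) v(x) dx.
Integrate the LHS by parts once:
  ∫_0^1/2 −u'' v dx = −[u'(x) v(x)]_0^1/2 + ∫_0^1/2 u'(x) v'(x) dx.
Thus ∫_0^1/2 u'(x) v'(x) dx = ∫_0^1/2 f(x) v(x) dx + [u'(x) v(x)]_0^1/2.
Choose V so that boundary terms are either known or forced to vanish.
Mixed BC: u(0) = 0 (Dirichlet) and u'(1/2) = 1 (Neumann). Define V = {v ∈ H^1(0, 1/2) : v(0) = 0}. Then [u' v]_0^1/2 = u'(1/2)·v(1/2) − u'(0)·0 = v(1/2).
Weak formulation: find u (satisfying any essential BC) such that ∫_0^1/2 u'(x) v'(x) dx = ∫_0^1/2 f v dx + v(1/2) for all v ∈ V (Dirichlet at 0 absorbed into V; Neumann datum at x = 1/2 contributes the boundary term).
Substituting f(x) = 2*x + 1, the right-hand side is ∫_0^1/2 (2*x + 1) v dx + v(1/2).


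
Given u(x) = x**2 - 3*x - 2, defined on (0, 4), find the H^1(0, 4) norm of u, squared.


||u||_{H^1}^2 = 324/5

The H^1 norm (squared) on an interval (0, L) is
  ||u||_{H^1}^2 = ∫_0^L u(x)^2 dx + ∫_0^L u'(x)^2 dx.
Compute u'(x) = 2*x - 3.
Then u(x)^2 = x**4 - 6*x**3 + 5*x**2 + 12*x + 4 and u'(x)^2 = 4*x**2 - 12*x + 9.
Integrate each monomial from 0 to 4 using ∫_0^4 c·x^n dx = c·4^(n+1)/(n+1):
  ∫_0^4 u(x)^2 dx = ∫_0^4 (x^4 - 6*x^3 + 5*x^2 + 12*x + 4) dx. Term by term:
    ∫_0^4 x^4 dx = 1024/5;  ∫_0^4 -6*x^3 dx = -384;  ∫_0^4 5*x^2 dx = 320/3;
    ∫_0^4 12*x dx = 96;  ∫_0^4 4 dx = 16.
  Sum: 1024/5 − 384 + 320/3 + 96 + 16 = 592/15.
  ∫_0^4 u'(x)^2 dx = ∫_0^4 (4*x^2 - 12*x + 9) dx. Term by term:
    ∫_0^4 4*x^2 dx = 256/3;  ∫_0^4 -12*x dx = -96;  ∫_0^4 9 dx = 36.
  Sum: 256/3 − 96 + 36 = 76/3.
Adding: ||u||_{H^1}^2 = 592/15 + 76/3 = 324/5.


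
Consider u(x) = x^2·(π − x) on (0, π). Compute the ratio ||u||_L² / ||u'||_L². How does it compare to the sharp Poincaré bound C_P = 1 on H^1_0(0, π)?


||u||_L² / ||u'||_L² = sqrt(14)*π/14 < C_P = 1.

u(x) = x^2·(π − x), so u'(x) = x*(-3*x + 2*π).
u(x) = x^2·(π − x) vanishes at x = 0 and x = π, so u ∈ H^1_0(0, π). Differentiate via the product rule and integrate the resulting polynomials term by term.
  ∫_0^π u² dx = ∫_0^π (x^6 - 2*π*x^5 + π^2*x^4) dx. Term by term:
    ∫_0^π x^6 dx = π^7/7;  ∫_0^π -2*π*x^5 dx = -π^7/3;  ∫_0^π π^2*x^4 dx = π^7/5.
  Sum: π^7/7 − π^7/3 + π^7/5 = π^7/105.
  ∫_0^π (u')² dx = ∫_0^π (9*x^4 - 12*π*x^3 + 4*π^2*x^2) dx. Term by term:
    ∫_0^π 9*x^4 dx = 9*π^5/5;  ∫_0^π -12*π*x^3 dx = -3*π^5;  ∫_0^π 4*π^2*x^2 dx = 4*π^5/3.
  Sum: 9*π^5/5 − 3*π^5 + 4*π^5/3 = 2*π^5/15.
∫_0^π u² dx = π^7/105, so ||u||_L² = sqrt(105)*π^(7/2)/105.
∫_0^π (u')² dx = 2*π^5/15, so ||u'||_L² = sqrt(30)*π^(5/2)/15.
Ratio ||u||_L² / ||u'||_L² = sqrt(14)*π/14.
Sharp Poincaré constant on H^1_0(0, π) is C_P = L/π = 1, achieved by sin(x).
A polynomial bump cannot attain the sharp Poincaré constant (only the first sine eigenfunction does), so the ratio is strictly less than C_P, consistent with ||u||_L² ≤ C_P ||u'||_L².


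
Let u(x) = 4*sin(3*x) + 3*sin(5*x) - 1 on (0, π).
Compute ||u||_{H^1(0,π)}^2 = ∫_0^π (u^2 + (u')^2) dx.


||u||_{H^1(0,π)}^2 = -116/15 + 198*π

u'(x) = 12*cos(3*x) + 15*cos(5*x).
Expand u² and (u')² and integrate term by term on (0, π), using: for integers n ≥ 1, ∫_0^π sin²(nx) dx = ∫_0^π cos²(nx) dx = π/2; for n ≠ n', ∫_0^π sin(nx)sin(n'x) dx = ∫_0^π cos(nx)cos(n'x) dx = 0; and by product-to-sum, ∫_0^π sin(nx)cos(n'x) dx = ½∫_0^π [sin((n+n')x) + sin((n−n')x)] dx, which is 0 when n+n' is even and 2n/(n²−n'²) when n+n' is odd (it need not vanish on (0, π)). For the constant mode: ∫_0^π 1 dx = π, ∫_0^π cos(nx) dx = 0, ∫_0^π sin(nx) dx = (1−(−1)^n)/n.
  u² squared terms: (-1)²·∫1 dx = 1·π = π;  (3)²·∫sin(5x)² dx = 9·π/2 = 9*π/2;  (4)²·∫sin(3x)² dx = 16·π/2 = 8*π.
  u² cross terms: 2·(-1)·(3)·∫1·sin(5x) dx = -6·(2/5) = -12/5;  2·(-1)·(4)·∫1·sin(3x) dx = -8·(2/3) = -16/3;  2·(3)·(4)·∫sin(5x)·sin(3x) dx = 24·(0) = 0.
  So ∫_0^π u² dx = π + 9*π/2 + 8*π − 12/5 − 16/3 + 0 = -116/15 + 27*π/2.
  (u')² squared terms: (12)²·∫cos(3x)² dx = 144·π/2 = 72*π;  (15)²·∫cos(5x)² dx = 225·π/2 = 225*π/2.
  (u')² cross terms: 2·(12)·(15)·∫cos(3x)·cos(5x) dx = 360·(0) = 0.
  So ∫_0^π (u')² dx = 72*π + 225*π/2 + 0 = 369*π/2.
||u||_{H^1}^2 = (-116/15 + 27*π/2) + (369*π/2) = -116/15 + 198*π.


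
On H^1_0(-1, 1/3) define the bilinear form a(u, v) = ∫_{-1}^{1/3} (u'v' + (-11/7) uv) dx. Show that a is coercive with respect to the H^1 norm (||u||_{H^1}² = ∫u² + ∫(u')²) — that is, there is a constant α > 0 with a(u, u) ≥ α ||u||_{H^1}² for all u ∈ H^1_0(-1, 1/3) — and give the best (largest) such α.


α = (-176 + 63*π^2)/(7*(16 + 9*π^2))

Coercivity of a(·,·) on H^1_0(-1, 1/3) means a(u, u) ≥ α ||u||_{H^1}² for every u ∈ H^1_0.
The interval has length L = 4/3, and Poincaré/coercivity depend only on L. Here a(u, u) = ∫(u')² + (-11/7)·∫u².
Here c = -11/7 < 0 with |c| < (π/L)² = 9*π^2/16, so coercivity still holds. The condition a(u,u) ≥ α||u||_{H^1}² reads (1−α)∫(u')² ≥ (α−c)∫u². Any admissible α is ≤ 1 (rapidly oscillating u have ∫u²/∫(u')² → 0), and α = 1 would force 0 ≥ (1−c)∫u², impossible since c < 1; so 1−α > 0. By the sharp Poincaré inequality on H^1_0 of an interval of length L, ∫(u')² ≥ (π/L)²∫u² with equality for the first sine mode sin(π(x−x₀)/L) (x₀ the left endpoint), so the inequality holds for all u iff (1−α)(π/L)² ≥ α − c, i.e. α ≤ ((π/L)² + c)/((π/L)² + 1) = (1 + c(L/π)²)/(1 + (L/π)²). (Direct route, valid since c ≤ 0: Poincaré gives c∫u² ≥ c(L/π)²∫(u')², so a(u,u) ≥ (1 + c(L/π)²)∫(u')², while ||u||_{H^1}² ≤ (1 + (L/π)²)∫(u')²; dividing yields the same α.) With (π/L)² = 9*π^2/16 and c = -11/7, the largest admissible constant is α = ((π/L)² + c)/((π/L)² + 1).
Simplifying, α = (-176 + 63*π^2)/(7*(16 + 9*π^2)).


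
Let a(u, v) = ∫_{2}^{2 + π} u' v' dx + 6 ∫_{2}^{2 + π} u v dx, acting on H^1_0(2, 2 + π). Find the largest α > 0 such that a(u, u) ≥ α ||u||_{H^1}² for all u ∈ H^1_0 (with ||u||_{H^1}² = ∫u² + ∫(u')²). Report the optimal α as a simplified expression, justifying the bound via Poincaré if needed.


α = 1

Coercivity of a(·,·) on H^1_0(2, 2 + π) means a(u, u) ≥ α ||u||_{H^1}² for every u ∈ H^1_0.
The interval has length L = π, and Poincaré/coercivity depend only on L. Here a(u, u) = ∫(u')² + (6)·∫u².
Here c = 6 ≥ 1, so a(u,u) = ∫(u')² + c∫u² ≥ ∫(u')² + ∫u² = ||u||_{H^1}², i.e. α = 1 works. No larger α is possible: a(u,u) ≥ α||u||_{H^1}² means (1−α)∫(u')² ≥ (α−c)∫u², and for the modes u_n = sin(nπ(x−x₀)/L) (x₀ the left endpoint) one has ∫u_n²/∫(u_n')² = (L/(nπ))² → 0, so a(u_n,u_n)/||u_n||_{H^1}² → 1. Hence the optimal constant is α = 1.
Therefore α = 1.
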